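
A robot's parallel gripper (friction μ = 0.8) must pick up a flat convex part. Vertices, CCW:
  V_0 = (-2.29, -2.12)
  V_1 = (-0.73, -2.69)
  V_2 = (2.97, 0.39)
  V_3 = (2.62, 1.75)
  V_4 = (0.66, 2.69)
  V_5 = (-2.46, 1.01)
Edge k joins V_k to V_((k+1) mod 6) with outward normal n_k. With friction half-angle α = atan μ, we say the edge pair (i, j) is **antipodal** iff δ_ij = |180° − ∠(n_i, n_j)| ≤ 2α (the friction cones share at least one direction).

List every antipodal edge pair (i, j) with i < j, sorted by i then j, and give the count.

α = atan 0.8 = 38.66°;  2α = 77.32°
n_0 = (-0.3432, -0.9393)
n_1 = (+0.6398, -0.7686)
n_2 = (+0.9684, +0.2492)
n_3 = (+0.4324, +0.9017)
n_4 = (-0.4741, +0.8805)
n_5 = (-0.9985, -0.0542)
  (0,1): δ = 120.15°  ·
  (0,2): δ = 55.50°  ✓
  (0,3): δ = 5.55°  ✓
  (0,4): δ = 48.37°  ✓
  (0,5): δ = 113.18°  ·
  (1,2): δ = 115.34°  ·
  (1,3): δ = 65.40°  ✓
  (1,4): δ = 11.47°  ✓
  (1,5): δ = 53.33°  ✓
  (2,3): δ = 130.05°  ·
  (2,4): δ = 76.13°  ✓
  (2,5): δ = 11.32°  ✓
  (3,4): δ = 126.08°  ·
  (3,5): δ = 61.27°  ✓
  (4,5): δ = 115.19°  ·
antipodal pairs: 9

count = 9; pairs: (0,2), (0,3), (0,4), (1,3), (1,4), (1,5), (2,4), (2,5), (3,5)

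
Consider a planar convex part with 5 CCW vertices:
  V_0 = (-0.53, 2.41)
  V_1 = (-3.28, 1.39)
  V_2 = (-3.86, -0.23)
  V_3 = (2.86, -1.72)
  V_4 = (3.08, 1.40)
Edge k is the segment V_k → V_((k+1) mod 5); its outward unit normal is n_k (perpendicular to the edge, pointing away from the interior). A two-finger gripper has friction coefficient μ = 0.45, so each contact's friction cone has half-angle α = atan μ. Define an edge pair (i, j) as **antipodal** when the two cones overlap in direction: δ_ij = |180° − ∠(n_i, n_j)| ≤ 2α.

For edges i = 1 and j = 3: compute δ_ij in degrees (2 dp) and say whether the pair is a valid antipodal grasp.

α = atan 0.45 = 24.23°;  2α = 48.46°
edge 1: e_1 = (-0.58, -1.62);  n_1 = (-0.9415, +0.3371)
edge 3: e_3 = (+0.22, +3.12);  n_3 = (+0.9975, -0.0703)
∠(n_1, n_3) = 164.33°
δ = |180° − 164.33°| = 15.67°
15.67° ≤ 2α = 48.46°  →  valid

δ = 15.67°, valid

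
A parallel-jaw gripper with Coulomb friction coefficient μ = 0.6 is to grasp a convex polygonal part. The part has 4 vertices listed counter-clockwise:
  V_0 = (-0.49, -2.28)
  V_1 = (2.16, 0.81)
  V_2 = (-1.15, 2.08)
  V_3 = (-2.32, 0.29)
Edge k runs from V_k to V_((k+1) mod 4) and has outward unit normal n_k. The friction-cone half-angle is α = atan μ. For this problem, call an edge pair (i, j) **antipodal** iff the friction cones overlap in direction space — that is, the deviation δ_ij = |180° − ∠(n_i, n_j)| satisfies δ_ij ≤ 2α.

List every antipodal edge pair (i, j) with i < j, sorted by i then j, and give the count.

count = 2; pairs: (0,2), (1,3)

α = atan 0.6 = 30.96°;  2α = 61.93°
n_0 = (+0.7591, -0.6510)
n_1 = (+0.3582, +0.9336)
n_2 = (-0.8371, +0.5471)
n_3 = (-0.8146, -0.5800)
  (0,1): δ = 70.37°  ·
  (0,2): δ = 7.45°  ✓
  (0,3): δ = 76.07°  ·
  (1,2): δ = 102.18°  ·
  (1,3): δ = 33.56°  ✓
  (2,3): δ = 111.38°  ·
antipodal pairs: 2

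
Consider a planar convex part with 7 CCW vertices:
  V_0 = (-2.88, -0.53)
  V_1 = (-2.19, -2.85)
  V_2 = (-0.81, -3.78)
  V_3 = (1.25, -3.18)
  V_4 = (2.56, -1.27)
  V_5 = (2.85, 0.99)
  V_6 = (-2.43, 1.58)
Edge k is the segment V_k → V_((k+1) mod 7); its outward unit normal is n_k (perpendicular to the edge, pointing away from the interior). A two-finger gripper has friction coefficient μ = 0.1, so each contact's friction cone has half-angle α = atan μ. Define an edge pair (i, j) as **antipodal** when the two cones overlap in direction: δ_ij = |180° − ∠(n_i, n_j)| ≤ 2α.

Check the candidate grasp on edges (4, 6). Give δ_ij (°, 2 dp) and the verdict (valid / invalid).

α = atan 0.1 = 5.71°;  2α = 11.42°
edge 4: e_4 = (+0.29, +2.26);  n_4 = (+0.9919, -0.1273)
edge 6: e_6 = (-0.45, -2.11);  n_6 = (-0.9780, +0.2086)
∠(n_4, n_6) = 175.27°
δ = |180° − 175.27°| = 4.73°
4.73° ≤ 2α = 11.42°  →  valid

δ = 4.73°, valid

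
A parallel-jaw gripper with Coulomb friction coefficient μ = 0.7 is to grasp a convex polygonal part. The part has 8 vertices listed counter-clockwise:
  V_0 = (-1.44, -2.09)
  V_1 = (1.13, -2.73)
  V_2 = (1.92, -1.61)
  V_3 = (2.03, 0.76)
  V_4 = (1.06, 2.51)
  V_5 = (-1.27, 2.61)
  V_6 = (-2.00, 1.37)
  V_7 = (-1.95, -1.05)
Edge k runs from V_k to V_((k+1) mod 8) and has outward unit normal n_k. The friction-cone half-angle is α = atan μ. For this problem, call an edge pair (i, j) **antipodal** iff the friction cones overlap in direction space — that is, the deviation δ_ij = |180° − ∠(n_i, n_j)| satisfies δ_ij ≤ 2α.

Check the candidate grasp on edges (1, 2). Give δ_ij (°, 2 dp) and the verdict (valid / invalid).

α = atan 0.7 = 34.99°;  2α = 69.98°
edge 1: e_1 = (+0.79, +1.12);  n_1 = (+0.8172, -0.5764)
edge 2: e_2 = (+0.11, +2.37);  n_2 = (+0.9989, -0.0464)
∠(n_1, n_2) = 32.54°
δ = |180° − 32.54°| = 147.46°
147.46° > 2α = 69.98°  →  invalid

δ = 147.46°, invalid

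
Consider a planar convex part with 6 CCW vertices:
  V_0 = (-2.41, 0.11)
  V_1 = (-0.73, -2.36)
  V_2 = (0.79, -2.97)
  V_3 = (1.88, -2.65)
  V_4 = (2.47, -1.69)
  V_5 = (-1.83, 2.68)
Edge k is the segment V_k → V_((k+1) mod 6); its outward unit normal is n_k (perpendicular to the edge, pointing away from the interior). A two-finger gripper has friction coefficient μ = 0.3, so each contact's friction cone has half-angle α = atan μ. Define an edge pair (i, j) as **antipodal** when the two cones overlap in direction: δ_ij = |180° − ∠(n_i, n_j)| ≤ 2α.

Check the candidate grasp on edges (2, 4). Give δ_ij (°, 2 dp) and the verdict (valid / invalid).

δ = 61.82°, invalid

α = atan 0.3 = 16.70°;  2α = 33.40°
edge 2: e_2 = (+1.09, +0.32);  n_2 = (+0.2817, -0.9595)
edge 4: e_4 = (-4.30, +4.37);  n_4 = (+0.7128, +0.7014)
∠(n_2, n_4) = 118.18°
δ = |180° − 118.18°| = 61.82°
61.82° > 2α = 33.40°  →  invalid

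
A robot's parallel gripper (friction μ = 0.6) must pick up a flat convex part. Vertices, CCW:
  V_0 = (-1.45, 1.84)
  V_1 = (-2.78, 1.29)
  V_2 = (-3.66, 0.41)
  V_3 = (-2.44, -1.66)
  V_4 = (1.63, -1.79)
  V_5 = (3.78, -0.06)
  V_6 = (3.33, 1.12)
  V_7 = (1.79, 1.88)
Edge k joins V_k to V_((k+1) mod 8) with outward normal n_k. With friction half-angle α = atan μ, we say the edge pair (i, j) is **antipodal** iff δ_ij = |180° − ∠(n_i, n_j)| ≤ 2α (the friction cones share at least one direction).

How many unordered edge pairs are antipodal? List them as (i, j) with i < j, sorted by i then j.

α = atan 0.6 = 30.96°;  2α = 61.93°
n_0 = (-0.3821, +0.9241)
n_1 = (-0.7071, +0.7071)
n_2 = (-0.8615, -0.5077)
n_3 = (-0.0319, -0.9995)
n_4 = (+0.6269, -0.7791)
n_5 = (+0.9344, +0.3563)
n_6 = (+0.4425, +0.8967)
n_7 = (-0.0123, +0.9999)
  (0,1): δ = 157.47°  ·
  (0,2): δ = 81.95°  ·
  (0,3): δ = 24.30°  ✓
  (0,4): δ = 16.36°  ✓
  (0,5): δ = 88.41°  ·
  (0,6): δ = 131.27°  ·
  (0,7): δ = 158.24°  ·
  (1,2): δ = 104.49°  ·
  (1,3): δ = 46.83°  ✓
  (1,4): δ = 6.18°  ✓
  (1,5): δ = 65.87°  ·
  (1,6): δ = 108.73°  ·
  (1,7): δ = 135.71°  ·
  (2,3): δ = 122.34°  ·
  (2,4): δ = 81.69°  ·
  (2,5): δ = 9.64°  ✓
  (2,6): δ = 33.22°  ✓
  (2,7): δ = 60.19°  ✓
  (3,4): δ = 139.35°  ·
  (3,5): δ = 67.30°  ·
  (3,6): δ = 24.44°  ✓
  (3,7): δ = 2.54°  ✓
  (4,5): δ = 107.95°  ·
  (4,6): δ = 65.09°  ·
  (4,7): δ = 38.11°  ✓
  (5,6): δ = 137.14°  ·
  (5,7): δ = 110.17°  ·
  (6,7): δ = 153.03°  ·
antipodal pairs: 10

count = 10; pairs: (0,3), (0,4), (1,3), (1,4), (2,5), (2,6), (2,7), (3,6), (3,7), (4,7)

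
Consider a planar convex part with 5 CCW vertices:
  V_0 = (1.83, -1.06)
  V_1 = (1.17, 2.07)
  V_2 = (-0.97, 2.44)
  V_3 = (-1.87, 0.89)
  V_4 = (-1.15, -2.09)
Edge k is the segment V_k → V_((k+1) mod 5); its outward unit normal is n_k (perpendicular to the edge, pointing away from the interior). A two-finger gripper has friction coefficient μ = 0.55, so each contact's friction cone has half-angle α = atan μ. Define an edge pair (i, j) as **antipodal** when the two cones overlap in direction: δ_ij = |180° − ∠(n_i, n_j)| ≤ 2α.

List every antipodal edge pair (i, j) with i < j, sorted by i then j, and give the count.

count = 4; pairs: (0,2), (0,3), (1,4), (2,4)

α = atan 0.55 = 28.81°;  2α = 57.62°
n_0 = (+0.9785, +0.2063)
n_1 = (+0.1704, +0.9854)
n_2 = (-0.8648, +0.5021)
n_3 = (-0.9720, -0.2349)
n_4 = (+0.3267, -0.9451)
  (0,1): δ = 111.72°  ·
  (0,2): δ = 42.05°  ✓
  (0,3): δ = 1.68°  ✓
  (0,4): δ = 97.16°  ·
  (1,2): δ = 110.33°  ·
  (1,3): δ = 66.61°  ·
  (1,4): δ = 28.88°  ✓
  (2,3): δ = 136.28°  ·
  (2,4): δ = 40.79°  ✓
  (3,4): δ = 84.52°  ·
antipodal pairs: 4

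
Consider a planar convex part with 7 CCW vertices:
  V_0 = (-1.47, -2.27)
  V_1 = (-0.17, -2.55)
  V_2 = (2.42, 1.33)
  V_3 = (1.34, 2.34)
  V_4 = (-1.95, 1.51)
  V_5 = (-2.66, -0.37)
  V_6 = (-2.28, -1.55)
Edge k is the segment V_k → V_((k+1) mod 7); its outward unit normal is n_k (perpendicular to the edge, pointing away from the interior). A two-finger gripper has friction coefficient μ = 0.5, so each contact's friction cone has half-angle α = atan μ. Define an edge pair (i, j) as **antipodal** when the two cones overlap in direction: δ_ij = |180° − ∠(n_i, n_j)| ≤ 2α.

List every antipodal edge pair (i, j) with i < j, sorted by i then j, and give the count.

α = atan 0.5 = 26.57°;  2α = 53.13°
n_0 = (-0.2106, -0.9776)
n_1 = (+0.8317, -0.5552)
n_2 = (+0.6830, +0.7304)
n_3 = (-0.2446, +0.9696)
n_4 = (-0.9355, +0.3533)
n_5 = (-0.9519, -0.3065)
n_6 = (-0.6644, -0.7474)
  (0,1): δ = 111.57°  ·
  (0,2): δ = 30.93°  ✓
  (0,3): δ = 26.31°  ✓
  (0,4): δ = 81.47°  ·
  (0,5): δ = 120.01°  ·
  (0,6): δ = 150.52°  ·
  (1,2): δ = 99.36°  ·
  (1,3): δ = 42.12°  ✓
  (1,4): δ = 13.03°  ✓
  (1,5): δ = 51.57°  ✓
  (1,6): δ = 82.09°  ·
  (2,3): δ = 122.76°  ·
  (2,4): δ = 67.61°  ·
  (2,5): δ = 29.07°  ✓
  (2,6): δ = 1.45°  ✓
  (3,4): δ = 124.85°  ·
  (3,5): δ = 86.31°  ·
  (3,6): δ = 55.79°  ·
  (4,5): δ = 141.46°  ·
  (4,6): δ = 110.94°  ·
  (5,6): δ = 149.48°  ·
antipodal pairs: 7

count = 7; pairs: (0,2), (0,3), (1,3), (1,4), (1,5), (2,5), (2,6)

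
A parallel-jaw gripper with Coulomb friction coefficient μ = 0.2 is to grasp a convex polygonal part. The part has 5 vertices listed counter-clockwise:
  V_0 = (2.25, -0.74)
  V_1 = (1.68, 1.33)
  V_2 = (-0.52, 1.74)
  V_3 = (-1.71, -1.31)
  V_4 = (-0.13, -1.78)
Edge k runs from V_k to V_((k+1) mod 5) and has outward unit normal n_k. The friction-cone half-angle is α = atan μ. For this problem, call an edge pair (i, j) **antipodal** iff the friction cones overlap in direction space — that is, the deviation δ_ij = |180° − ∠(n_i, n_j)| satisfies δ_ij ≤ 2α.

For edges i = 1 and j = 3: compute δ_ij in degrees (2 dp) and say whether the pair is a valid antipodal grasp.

α = atan 0.2 = 11.31°;  2α = 22.62°
edge 1: e_1 = (-2.20, +0.41);  n_1 = (+0.1832, +0.9831)
edge 3: e_3 = (+1.58, -0.47);  n_3 = (-0.2851, -0.9585)
∠(n_1, n_3) = 173.99°
δ = |180° − 173.99°| = 6.01°
6.01° ≤ 2α = 22.62°  →  valid

δ = 6.01°, valid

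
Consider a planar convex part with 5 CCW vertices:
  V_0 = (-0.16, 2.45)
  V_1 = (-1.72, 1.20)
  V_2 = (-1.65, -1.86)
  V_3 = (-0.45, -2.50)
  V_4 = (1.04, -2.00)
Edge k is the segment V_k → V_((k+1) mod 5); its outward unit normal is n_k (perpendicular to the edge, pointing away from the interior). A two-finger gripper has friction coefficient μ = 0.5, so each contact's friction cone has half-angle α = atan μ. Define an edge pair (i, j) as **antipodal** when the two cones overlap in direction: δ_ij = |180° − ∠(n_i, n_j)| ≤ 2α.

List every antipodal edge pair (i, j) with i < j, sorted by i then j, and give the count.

α = atan 0.5 = 26.57°;  2α = 53.13°
n_0 = (-0.6253, +0.7804)
n_1 = (-0.9997, -0.0229)
n_2 = (-0.4706, -0.8824)
n_3 = (+0.3181, -0.9480)
n_4 = (+0.9655, +0.2604)
  (0,1): δ = 127.39°  ·
  (0,2): δ = 66.78°  ·
  (0,3): δ = 20.15°  ✓
  (0,4): δ = 66.39°  ·
  (1,2): δ = 119.38°  ·
  (1,3): δ = 72.76°  ·
  (1,4): δ = 13.78°  ✓
  (2,3): δ = 133.38°  ·
  (2,4): δ = 46.84°  ✓
  (3,4): δ = 93.46°  ·
antipodal pairs: 3

count = 3; pairs: (0,3), (1,4), (2,4)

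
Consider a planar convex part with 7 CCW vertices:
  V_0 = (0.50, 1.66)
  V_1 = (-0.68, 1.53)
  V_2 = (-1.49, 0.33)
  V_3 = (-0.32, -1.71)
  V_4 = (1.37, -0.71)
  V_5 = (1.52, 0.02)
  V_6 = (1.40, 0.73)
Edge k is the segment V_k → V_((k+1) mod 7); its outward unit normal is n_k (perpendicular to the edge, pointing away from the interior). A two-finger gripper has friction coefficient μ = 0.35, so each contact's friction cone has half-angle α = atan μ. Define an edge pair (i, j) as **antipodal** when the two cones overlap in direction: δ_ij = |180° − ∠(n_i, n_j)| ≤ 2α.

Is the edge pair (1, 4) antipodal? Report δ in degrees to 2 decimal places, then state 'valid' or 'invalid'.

α = atan 0.35 = 19.29°;  2α = 38.58°
edge 1: e_1 = (-0.81, -1.20);  n_1 = (-0.8288, +0.5595)
edge 4: e_4 = (+0.15, +0.73);  n_4 = (+0.9795, -0.2013)
∠(n_1, n_4) = 157.59°
δ = |180° − 157.59°| = 22.41°
22.41° ≤ 2α = 38.58°  →  valid

δ = 22.41°, valid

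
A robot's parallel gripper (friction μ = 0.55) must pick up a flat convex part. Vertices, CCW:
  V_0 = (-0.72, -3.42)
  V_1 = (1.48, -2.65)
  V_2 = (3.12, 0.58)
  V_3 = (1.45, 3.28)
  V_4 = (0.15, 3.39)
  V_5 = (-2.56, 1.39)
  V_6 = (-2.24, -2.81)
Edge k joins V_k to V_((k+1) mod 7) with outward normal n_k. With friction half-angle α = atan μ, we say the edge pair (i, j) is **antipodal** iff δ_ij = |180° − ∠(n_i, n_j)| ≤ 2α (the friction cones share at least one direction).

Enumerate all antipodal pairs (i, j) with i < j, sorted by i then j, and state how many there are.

α = atan 0.55 = 28.81°;  2α = 57.62°
n_0 = (+0.3304, -0.9439)
n_1 = (+0.8916, -0.4527)
n_2 = (+0.8505, +0.5260)
n_3 = (+0.0843, +0.9964)
n_4 = (-0.5938, +0.8046)
n_5 = (-0.9971, -0.0760)
n_6 = (-0.3724, -0.9281)
  (0,1): δ = 136.21°  ·
  (0,2): δ = 77.55°  ·
  (0,3): δ = 24.13°  ✓
  (0,4): δ = 17.14°  ✓
  (0,5): δ = 75.07°  ·
  (0,6): δ = 138.84°  ·
  (1,2): δ = 121.34°  ·
  (1,3): δ = 67.92°  ·
  (1,4): δ = 26.65°  ✓
  (1,5): δ = 31.28°  ✓
  (1,6): δ = 95.05°  ·
  (2,3): δ = 126.57°  ·
  (2,4): δ = 85.31°  ·
  (2,5): δ = 27.38°  ✓
  (2,6): δ = 36.40°  ✓
  (3,4): δ = 138.74°  ·
  (3,5): δ = 80.81°  ·
  (3,6): δ = 17.03°  ✓
  (4,5): δ = 122.07°  ·
  (4,6): δ = 58.29°  ·
  (5,6): δ = 116.22°  ·
antipodal pairs: 7

count = 7; pairs: (0,3), (0,4), (1,4), (1,5), (2,5), (2,6), (3,6)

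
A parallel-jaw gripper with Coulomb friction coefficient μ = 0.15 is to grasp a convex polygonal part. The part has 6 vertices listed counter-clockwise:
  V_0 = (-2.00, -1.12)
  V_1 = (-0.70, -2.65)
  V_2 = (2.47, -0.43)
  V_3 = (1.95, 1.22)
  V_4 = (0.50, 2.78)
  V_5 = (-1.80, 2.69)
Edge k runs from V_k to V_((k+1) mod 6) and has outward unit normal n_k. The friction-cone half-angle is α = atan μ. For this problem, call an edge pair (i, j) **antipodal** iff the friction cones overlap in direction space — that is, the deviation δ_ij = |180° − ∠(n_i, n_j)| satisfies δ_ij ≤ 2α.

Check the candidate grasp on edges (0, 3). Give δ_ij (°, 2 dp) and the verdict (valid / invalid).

δ = 2.55°, valid

α = atan 0.15 = 8.53°;  2α = 17.06°
edge 0: e_0 = (+1.30, -1.53);  n_0 = (-0.7621, -0.6475)
edge 3: e_3 = (-1.45, +1.56);  n_3 = (+0.7325, +0.6808)
∠(n_0, n_3) = 177.45°
δ = |180° − 177.45°| = 2.55°
2.55° ≤ 2α = 17.06°  →  valid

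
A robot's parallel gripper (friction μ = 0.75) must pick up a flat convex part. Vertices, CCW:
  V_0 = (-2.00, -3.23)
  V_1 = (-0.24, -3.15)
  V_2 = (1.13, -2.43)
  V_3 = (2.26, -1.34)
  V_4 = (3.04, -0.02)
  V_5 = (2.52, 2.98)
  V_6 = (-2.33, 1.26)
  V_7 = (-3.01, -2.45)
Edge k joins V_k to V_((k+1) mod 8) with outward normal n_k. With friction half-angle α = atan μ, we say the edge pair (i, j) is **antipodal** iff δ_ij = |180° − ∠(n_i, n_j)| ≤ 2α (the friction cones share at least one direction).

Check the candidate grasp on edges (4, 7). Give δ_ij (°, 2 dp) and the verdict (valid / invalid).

δ = 42.49°, valid

α = atan 0.75 = 36.87°;  2α = 73.74°
edge 4: e_4 = (-0.52, +3.00);  n_4 = (+0.9853, +0.1708)
edge 7: e_7 = (+1.01, -0.78);  n_7 = (-0.6112, -0.7915)
∠(n_4, n_7) = 137.51°
δ = |180° − 137.51°| = 42.49°
42.49° ≤ 2α = 73.74°  →  valid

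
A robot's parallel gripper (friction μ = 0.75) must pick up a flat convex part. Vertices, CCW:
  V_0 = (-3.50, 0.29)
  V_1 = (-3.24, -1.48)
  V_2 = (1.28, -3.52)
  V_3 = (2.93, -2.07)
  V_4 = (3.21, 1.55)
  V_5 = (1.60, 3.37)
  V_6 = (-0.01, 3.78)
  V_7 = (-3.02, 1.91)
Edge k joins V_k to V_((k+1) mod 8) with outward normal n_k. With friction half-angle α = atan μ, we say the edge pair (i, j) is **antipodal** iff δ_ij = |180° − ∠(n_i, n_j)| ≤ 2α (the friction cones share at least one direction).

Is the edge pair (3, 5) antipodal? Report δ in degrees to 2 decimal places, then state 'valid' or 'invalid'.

α = atan 0.75 = 36.87°;  2α = 73.74°
edge 3: e_3 = (+0.28, +3.62);  n_3 = (+0.9970, -0.0771)
edge 5: e_5 = (-1.61, +0.41);  n_5 = (+0.2468, +0.9691)
∠(n_3, n_5) = 80.14°
δ = |180° − 80.14°| = 99.86°
99.86° > 2α = 73.74°  →  invalid

δ = 99.86°, invalid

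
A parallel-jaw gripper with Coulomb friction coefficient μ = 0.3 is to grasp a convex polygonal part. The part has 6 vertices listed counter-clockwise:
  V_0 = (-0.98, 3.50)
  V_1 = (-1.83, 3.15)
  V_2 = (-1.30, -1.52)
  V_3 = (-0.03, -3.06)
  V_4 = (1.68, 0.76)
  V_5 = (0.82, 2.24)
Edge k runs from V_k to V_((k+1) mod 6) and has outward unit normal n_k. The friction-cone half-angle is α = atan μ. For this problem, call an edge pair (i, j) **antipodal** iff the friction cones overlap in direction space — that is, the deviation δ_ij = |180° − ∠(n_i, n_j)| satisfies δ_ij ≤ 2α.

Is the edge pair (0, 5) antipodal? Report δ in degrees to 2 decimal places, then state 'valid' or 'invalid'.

δ = 122.63°, invalid

α = atan 0.3 = 16.70°;  2α = 33.40°
edge 0: e_0 = (-0.85, -0.35);  n_0 = (-0.3807, +0.9247)
edge 5: e_5 = (-1.80, +1.26);  n_5 = (+0.5735, +0.8192)
∠(n_0, n_5) = 57.37°
δ = |180° − 57.37°| = 122.63°
122.63° > 2α = 33.40°  →  invalid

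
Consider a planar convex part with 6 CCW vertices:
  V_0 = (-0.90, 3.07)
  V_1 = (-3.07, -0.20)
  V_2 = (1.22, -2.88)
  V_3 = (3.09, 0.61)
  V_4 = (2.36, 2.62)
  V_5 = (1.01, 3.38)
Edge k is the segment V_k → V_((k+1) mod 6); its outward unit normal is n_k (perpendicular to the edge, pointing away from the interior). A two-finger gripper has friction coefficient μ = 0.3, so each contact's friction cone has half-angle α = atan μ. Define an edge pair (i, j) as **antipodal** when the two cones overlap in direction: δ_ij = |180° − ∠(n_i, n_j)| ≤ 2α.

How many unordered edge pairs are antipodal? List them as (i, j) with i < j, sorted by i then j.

α = atan 0.3 = 16.70°;  2α = 33.40°
n_0 = (-0.8332, +0.5529)
n_1 = (-0.5298, -0.8481)
n_2 = (+0.8814, -0.4723)
n_3 = (+0.9399, +0.3414)
n_4 = (+0.4906, +0.8714)
n_5 = (-0.1602, +0.9871)
  (0,1): δ = 88.42°  ·
  (0,2): δ = 5.39°  ✓
  (0,3): δ = 53.53°  ·
  (0,4): δ = 94.19°  ·
  (0,5): δ = 132.79°  ·
  (1,2): δ = 86.19°  ·
  (1,3): δ = 38.05°  ·
  (1,4): δ = 2.62°  ✓
  (1,5): δ = 41.21°  ·
  (2,3): δ = 131.86°  ·
  (2,4): δ = 91.19°  ·
  (2,5): δ = 52.60°  ·
  (3,4): δ = 139.34°  ·
  (3,5): δ = 100.74°  ·
  (4,5): δ = 141.40°  ·
antipodal pairs: 2

count = 2; pairs: (0,2), (1,4)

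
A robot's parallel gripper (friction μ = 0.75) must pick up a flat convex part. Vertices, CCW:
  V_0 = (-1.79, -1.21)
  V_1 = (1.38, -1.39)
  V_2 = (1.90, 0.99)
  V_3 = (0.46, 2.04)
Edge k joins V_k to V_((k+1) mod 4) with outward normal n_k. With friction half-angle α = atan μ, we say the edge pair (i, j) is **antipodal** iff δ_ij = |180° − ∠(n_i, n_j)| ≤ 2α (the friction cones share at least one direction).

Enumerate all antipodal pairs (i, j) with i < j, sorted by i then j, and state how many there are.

count = 3; pairs: (0,2), (0,3), (1,3)

α = atan 0.75 = 36.87°;  2α = 73.74°
n_0 = (-0.0567, -0.9984)
n_1 = (+0.9770, -0.2135)
n_2 = (+0.5892, +0.8080)
n_3 = (-0.8222, +0.5692)
  (0,1): δ = 99.07°  ·
  (0,2): δ = 32.85°  ✓
  (0,3): δ = 58.55°  ✓
  (1,2): δ = 113.77°  ·
  (1,3): δ = 22.37°  ✓
  (2,3): δ = 88.60°  ·
antipodal pairs: 3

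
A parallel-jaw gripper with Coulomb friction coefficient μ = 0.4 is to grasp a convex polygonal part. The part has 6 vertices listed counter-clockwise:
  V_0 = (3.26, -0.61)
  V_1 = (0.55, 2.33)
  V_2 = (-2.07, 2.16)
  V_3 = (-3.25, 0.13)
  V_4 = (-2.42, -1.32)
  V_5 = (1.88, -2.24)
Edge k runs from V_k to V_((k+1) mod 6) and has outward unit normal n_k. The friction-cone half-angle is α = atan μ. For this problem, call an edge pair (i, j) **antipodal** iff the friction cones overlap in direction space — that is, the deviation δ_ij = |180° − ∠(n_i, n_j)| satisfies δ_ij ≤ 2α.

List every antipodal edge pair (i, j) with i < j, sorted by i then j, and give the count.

count = 4; pairs: (0,3), (0,4), (1,4), (2,5)

α = atan 0.4 = 21.80°;  2α = 43.60°
n_0 = (+0.7353, +0.6778)
n_1 = (-0.0647, +0.9979)
n_2 = (-0.8646, +0.5025)
n_3 = (-0.8679, -0.4968)
n_4 = (-0.2092, -0.9779)
n_5 = (+0.7632, -0.6462)
  (0,1): δ = 128.96°  ·
  (0,2): δ = 72.84°  ·
  (0,3): δ = 12.88°  ✓
  (0,4): δ = 35.25°  ✓
  (0,5): δ = 97.08°  ·
  (1,2): δ = 123.88°  ·
  (1,3): δ = 63.93°  ·
  (1,4): δ = 15.79°  ✓
  (1,5): δ = 46.04°  ·
  (2,3): δ = 120.04°  ·
  (2,4): δ = 71.91°  ·
  (2,5): δ = 10.08°  ✓
  (3,4): δ = 131.86°  ·
  (3,5): δ = 70.04°  ·
  (4,5): δ = 118.18°  ·
antipodal pairs: 4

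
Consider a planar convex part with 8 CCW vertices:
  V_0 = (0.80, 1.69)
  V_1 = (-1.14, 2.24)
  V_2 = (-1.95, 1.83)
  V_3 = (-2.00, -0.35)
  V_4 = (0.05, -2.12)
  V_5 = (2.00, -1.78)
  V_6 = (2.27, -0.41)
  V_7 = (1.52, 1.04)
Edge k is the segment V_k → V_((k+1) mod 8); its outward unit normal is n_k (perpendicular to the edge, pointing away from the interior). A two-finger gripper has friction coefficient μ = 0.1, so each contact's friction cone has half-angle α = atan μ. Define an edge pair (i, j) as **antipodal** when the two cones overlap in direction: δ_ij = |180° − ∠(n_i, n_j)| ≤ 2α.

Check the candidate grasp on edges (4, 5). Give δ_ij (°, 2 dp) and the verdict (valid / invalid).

δ = 111.04°, invalid

α = atan 0.1 = 5.71°;  2α = 11.42°
edge 4: e_4 = (+1.95, +0.34);  n_4 = (+0.1718, -0.9851)
edge 5: e_5 = (+0.27, +1.37);  n_5 = (+0.9811, -0.1934)
∠(n_4, n_5) = 68.96°
δ = |180° − 68.96°| = 111.04°
111.04° > 2α = 11.42°  →  invalid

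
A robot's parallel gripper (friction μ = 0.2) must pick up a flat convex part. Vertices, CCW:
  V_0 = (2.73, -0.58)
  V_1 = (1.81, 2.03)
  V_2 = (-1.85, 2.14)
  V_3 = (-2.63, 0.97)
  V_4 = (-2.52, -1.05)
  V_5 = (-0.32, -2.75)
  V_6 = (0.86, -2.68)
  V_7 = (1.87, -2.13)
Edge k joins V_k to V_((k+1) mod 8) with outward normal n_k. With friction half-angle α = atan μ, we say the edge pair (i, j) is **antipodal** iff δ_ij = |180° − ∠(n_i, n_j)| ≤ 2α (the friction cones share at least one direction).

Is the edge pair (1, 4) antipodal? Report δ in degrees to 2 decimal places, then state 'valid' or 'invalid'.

α = atan 0.2 = 11.31°;  2α = 22.62°
edge 1: e_1 = (-3.66, +0.11);  n_1 = (+0.0300, +0.9995)
edge 4: e_4 = (+2.20, -1.70);  n_4 = (-0.6114, -0.7913)
∠(n_1, n_4) = 144.03°
δ = |180° − 144.03°| = 35.97°
35.97° > 2α = 22.62°  →  invalid

δ = 35.97°, invalid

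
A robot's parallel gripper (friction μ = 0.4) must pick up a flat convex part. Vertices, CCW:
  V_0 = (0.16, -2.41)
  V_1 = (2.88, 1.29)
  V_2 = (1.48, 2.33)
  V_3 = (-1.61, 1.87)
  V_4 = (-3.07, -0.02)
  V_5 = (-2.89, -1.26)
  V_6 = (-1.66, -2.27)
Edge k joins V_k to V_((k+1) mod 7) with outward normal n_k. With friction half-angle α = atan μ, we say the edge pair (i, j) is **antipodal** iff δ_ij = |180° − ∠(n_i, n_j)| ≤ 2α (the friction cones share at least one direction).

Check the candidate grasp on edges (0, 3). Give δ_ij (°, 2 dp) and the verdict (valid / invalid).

α = atan 0.4 = 21.80°;  2α = 43.60°
edge 0: e_0 = (+2.72, +3.70);  n_0 = (+0.8057, -0.5923)
edge 3: e_3 = (-1.46, -1.89);  n_3 = (-0.7914, +0.6113)
∠(n_0, n_3) = 178.64°
δ = |180° − 178.64°| = 1.36°
1.36° ≤ 2α = 43.60°  →  valid

δ = 1.36°, valid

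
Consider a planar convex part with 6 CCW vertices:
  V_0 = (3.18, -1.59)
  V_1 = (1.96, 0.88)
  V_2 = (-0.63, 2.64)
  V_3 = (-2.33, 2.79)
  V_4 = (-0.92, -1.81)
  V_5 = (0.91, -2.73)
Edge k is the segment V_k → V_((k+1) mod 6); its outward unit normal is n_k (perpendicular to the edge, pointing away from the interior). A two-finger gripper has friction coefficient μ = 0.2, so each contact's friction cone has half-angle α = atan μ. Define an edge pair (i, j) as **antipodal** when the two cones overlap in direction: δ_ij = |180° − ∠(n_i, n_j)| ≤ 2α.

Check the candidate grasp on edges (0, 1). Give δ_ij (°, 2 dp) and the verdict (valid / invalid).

δ = 150.48°, invalid

α = atan 0.2 = 11.31°;  2α = 22.62°
edge 0: e_0 = (-1.22, +2.47);  n_0 = (+0.8966, +0.4429)
edge 1: e_1 = (-2.59, +1.76);  n_1 = (+0.5620, +0.8271)
∠(n_0, n_1) = 29.52°
δ = |180° − 29.52°| = 150.48°
150.48° > 2α = 22.62°  →  invalid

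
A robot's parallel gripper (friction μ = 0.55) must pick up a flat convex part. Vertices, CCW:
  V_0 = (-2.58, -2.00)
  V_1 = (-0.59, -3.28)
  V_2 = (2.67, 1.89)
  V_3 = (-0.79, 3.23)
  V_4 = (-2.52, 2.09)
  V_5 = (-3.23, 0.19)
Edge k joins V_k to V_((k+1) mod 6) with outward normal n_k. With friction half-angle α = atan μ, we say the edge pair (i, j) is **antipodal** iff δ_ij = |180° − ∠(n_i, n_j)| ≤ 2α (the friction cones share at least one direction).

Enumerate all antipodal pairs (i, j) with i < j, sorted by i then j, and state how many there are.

count = 5; pairs: (0,2), (1,3), (1,4), (1,5), (2,5)

α = atan 0.55 = 28.81°;  2α = 57.62°
n_0 = (-0.5410, -0.8410)
n_1 = (+0.8459, -0.5334)
n_2 = (+0.3611, +0.9325)
n_3 = (-0.5502, +0.8350)
n_4 = (-0.9367, +0.3500)
n_5 = (-0.9587, -0.2845)
  (0,1): δ = 89.48°  ·
  (0,2): δ = 11.58°  ✓
  (0,3): δ = 66.13°  ·
  (0,4): δ = 102.26°  ·
  (0,5): δ = 139.28°  ·
  (1,2): δ = 78.94°  ·
  (1,3): δ = 24.38°  ✓
  (1,4): δ = 11.74°  ✓
  (1,5): δ = 48.77°  ✓
  (2,3): δ = 125.45°  ·
  (2,4): δ = 89.32°  ·
  (2,5): δ = 52.30°  ✓
  (3,4): δ = 143.87°  ·
  (3,5): δ = 106.85°  ·
  (4,5): δ = 142.98°  ·
antipodal pairs: 5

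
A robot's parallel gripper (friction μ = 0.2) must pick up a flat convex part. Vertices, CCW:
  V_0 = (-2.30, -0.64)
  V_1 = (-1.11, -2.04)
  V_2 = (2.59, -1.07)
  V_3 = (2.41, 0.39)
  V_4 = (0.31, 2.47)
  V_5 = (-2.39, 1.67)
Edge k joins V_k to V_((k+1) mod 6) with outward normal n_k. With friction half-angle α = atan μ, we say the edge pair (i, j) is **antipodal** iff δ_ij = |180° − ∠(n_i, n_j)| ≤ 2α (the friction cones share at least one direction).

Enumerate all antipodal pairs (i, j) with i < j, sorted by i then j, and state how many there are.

count = 3; pairs: (0,3), (1,4), (2,5)

α = atan 0.2 = 11.31°;  2α = 22.62°
n_0 = (-0.7619, -0.6476)
n_1 = (+0.2536, -0.9673)
n_2 = (+0.9925, +0.1224)
n_3 = (+0.7037, +0.7105)
n_4 = (-0.2841, +0.9588)
n_5 = (-0.9992, -0.0389)
  (0,1): δ = 115.67°  ·
  (0,2): δ = 33.34°  ·
  (0,3): δ = 4.91°  ✓
  (0,4): δ = 66.14°  ·
  (0,5): δ = 141.87°  ·
  (1,2): δ = 97.66°  ·
  (1,3): δ = 59.42°  ·
  (1,4): δ = 1.81°  ✓
  (1,5): δ = 77.54°  ·
  (2,3): δ = 141.75°  ·
  (2,4): δ = 80.52°  ·
  (2,5): δ = 4.80°  ✓
  (3,4): δ = 118.77°  ·
  (3,5): δ = 43.04°  ·
  (4,5): δ = 104.27°  ·
antipodal pairs: 3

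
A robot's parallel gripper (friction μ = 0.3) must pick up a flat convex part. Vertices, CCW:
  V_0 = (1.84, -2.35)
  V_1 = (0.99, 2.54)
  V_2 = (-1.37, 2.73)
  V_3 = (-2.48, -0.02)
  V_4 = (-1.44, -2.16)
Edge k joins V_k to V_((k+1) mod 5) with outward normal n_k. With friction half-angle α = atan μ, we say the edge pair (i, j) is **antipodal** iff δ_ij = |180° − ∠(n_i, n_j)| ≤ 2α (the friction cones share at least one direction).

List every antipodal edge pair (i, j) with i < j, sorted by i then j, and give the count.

count = 3; pairs: (0,2), (0,3), (1,4)

α = atan 0.3 = 16.70°;  2α = 33.40°
n_0 = (+0.9852, +0.1713)
n_1 = (+0.0802, +0.9968)
n_2 = (-0.9273, +0.3743)
n_3 = (-0.8994, -0.4371)
n_4 = (-0.0578, -0.9983)
  (0,1): δ = 104.46°  ·
  (0,2): δ = 31.84°  ✓
  (0,3): δ = 16.06°  ✓
  (0,4): δ = 76.82°  ·
  (1,2): δ = 107.38°  ·
  (1,3): δ = 59.48°  ·
  (1,4): δ = 1.29°  ✓
  (2,3): δ = 132.10°  ·
  (2,4): δ = 71.33°  ·
  (3,4): δ = 119.23°  ·
antipodal pairs: 3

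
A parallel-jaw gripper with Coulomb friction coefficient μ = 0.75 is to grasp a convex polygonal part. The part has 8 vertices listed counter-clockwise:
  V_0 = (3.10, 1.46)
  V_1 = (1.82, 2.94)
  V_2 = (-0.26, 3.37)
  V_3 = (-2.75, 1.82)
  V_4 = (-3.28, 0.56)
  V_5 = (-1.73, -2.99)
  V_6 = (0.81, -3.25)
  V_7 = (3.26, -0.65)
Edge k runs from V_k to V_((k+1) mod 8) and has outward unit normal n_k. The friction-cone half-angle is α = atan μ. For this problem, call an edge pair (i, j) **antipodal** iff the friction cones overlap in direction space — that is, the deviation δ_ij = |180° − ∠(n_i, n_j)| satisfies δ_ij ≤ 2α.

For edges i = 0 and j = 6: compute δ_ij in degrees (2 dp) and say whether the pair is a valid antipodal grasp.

α = atan 0.75 = 36.87°;  2α = 73.74°
edge 0: e_0 = (-1.28, +1.48);  n_0 = (+0.7564, +0.6542)
edge 6: e_6 = (+2.45, +2.60);  n_6 = (+0.7278, -0.6858)
∠(n_0, n_6) = 84.15°
δ = |180° − 84.15°| = 95.85°
95.85° > 2α = 73.74°  →  invalid

δ = 95.85°, invalid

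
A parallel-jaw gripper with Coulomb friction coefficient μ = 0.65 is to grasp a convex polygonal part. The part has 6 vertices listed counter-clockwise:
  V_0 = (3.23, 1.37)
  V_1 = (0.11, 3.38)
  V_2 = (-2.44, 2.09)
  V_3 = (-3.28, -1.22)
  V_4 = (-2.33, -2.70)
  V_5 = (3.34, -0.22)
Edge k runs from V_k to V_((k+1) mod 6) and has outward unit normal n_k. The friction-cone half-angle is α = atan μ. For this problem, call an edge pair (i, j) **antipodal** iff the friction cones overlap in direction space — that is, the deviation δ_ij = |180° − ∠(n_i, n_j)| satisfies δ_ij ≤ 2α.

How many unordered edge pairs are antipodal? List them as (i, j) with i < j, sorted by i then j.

α = atan 0.65 = 33.02°;  2α = 66.05°
n_0 = (+0.5416, +0.8407)
n_1 = (-0.4514, +0.8923)
n_2 = (-0.9693, +0.2460)
n_3 = (-0.8415, -0.5402)
n_4 = (+0.4007, -0.9162)
n_5 = (+0.9976, +0.0690)
  (0,1): δ = 120.38°  ·
  (0,2): δ = 71.45°  ·
  (0,3): δ = 24.51°  ✓
  (0,4): δ = 56.41°  ✓
  (0,5): δ = 126.75°  ·
  (1,2): δ = 131.07°  ·
  (1,3): δ = 84.14°  ·
  (1,4): δ = 3.21°  ✓
  (1,5): δ = 67.12°  ·
  (2,3): δ = 133.06°  ·
  (2,4): δ = 52.14°  ✓
  (2,5): δ = 18.20°  ✓
  (3,4): δ = 99.07°  ·
  (3,5): δ = 28.74°  ✓
  (4,5): δ = 109.67°  ·
antipodal pairs: 6

count = 6; pairs: (0,3), (0,4), (1,4), (2,4), (2,5), (3,5)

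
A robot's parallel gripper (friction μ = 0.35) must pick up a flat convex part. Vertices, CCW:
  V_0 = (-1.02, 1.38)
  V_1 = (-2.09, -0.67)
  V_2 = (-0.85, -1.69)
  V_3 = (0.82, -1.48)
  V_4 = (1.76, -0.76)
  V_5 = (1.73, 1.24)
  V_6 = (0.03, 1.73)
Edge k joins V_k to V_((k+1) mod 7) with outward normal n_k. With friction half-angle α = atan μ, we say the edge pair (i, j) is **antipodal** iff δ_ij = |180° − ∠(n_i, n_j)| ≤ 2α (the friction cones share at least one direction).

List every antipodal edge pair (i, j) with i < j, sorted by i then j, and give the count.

count = 6; pairs: (0,3), (0,4), (1,5), (2,5), (2,6), (3,6)

α = atan 0.35 = 19.29°;  2α = 38.58°
n_0 = (-0.8865, +0.4627)
n_1 = (-0.6353, -0.7723)
n_2 = (+0.1248, -0.9922)
n_3 = (+0.6081, -0.7939)
n_4 = (+0.9999, +0.0150)
n_5 = (+0.2770, +0.9609)
n_6 = (-0.3162, +0.9487)
  (0,1): δ = 101.88°  ·
  (0,2): δ = 55.27°  ·
  (0,3): δ = 24.99°  ✓
  (0,4): δ = 28.42°  ✓
  (0,5): δ = 101.48°  ·
  (0,6): δ = 136.00°  ·
  (1,2): δ = 133.39°  ·
  (1,3): δ = 103.11°  ·
  (1,4): δ = 49.70°  ·
  (1,5): δ = 23.36°  ✓
  (1,6): δ = 57.88°  ·
  (2,3): δ = 149.72°  ·
  (2,4): δ = 96.31°  ·
  (2,5): δ = 23.25°  ✓
  (2,6): δ = 11.27°  ✓
  (3,4): δ = 126.59°  ·
  (3,5): δ = 53.53°  ·
  (3,6): δ = 19.02°  ✓
  (4,5): δ = 106.94°  ·
  (4,6): δ = 72.42°  ·
  (5,6): δ = 145.49°  ·
antipodal pairs: 6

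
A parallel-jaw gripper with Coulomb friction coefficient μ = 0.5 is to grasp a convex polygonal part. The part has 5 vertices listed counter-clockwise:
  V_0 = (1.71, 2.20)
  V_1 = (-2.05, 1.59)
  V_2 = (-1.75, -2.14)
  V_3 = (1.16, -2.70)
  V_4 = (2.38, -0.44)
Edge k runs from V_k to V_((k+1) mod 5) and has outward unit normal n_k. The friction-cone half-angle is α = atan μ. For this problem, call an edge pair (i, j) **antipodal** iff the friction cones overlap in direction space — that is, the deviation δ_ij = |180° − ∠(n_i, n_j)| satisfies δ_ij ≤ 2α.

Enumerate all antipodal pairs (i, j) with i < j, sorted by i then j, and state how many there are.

α = atan 0.5 = 26.57°;  2α = 53.13°
n_0 = (-0.1601, +0.9871)
n_1 = (-0.9968, -0.0802)
n_2 = (-0.1890, -0.9820)
n_3 = (+0.8800, -0.4750)
n_4 = (+0.9693, +0.2460)
  (0,1): δ = 94.62°  ·
  (0,2): δ = 20.11°  ✓
  (0,3): δ = 52.42°  ✓
  (0,4): δ = 95.03°  ·
  (1,2): δ = 105.49°  ·
  (1,3): δ = 32.96°  ✓
  (1,4): δ = 9.64°  ✓
  (2,3): δ = 107.47°  ·
  (2,4): δ = 64.87°  ·
  (3,4): δ = 137.40°  ·
antipodal pairs: 4

count = 4; pairs: (0,2), (0,3), (1,3), (1,4)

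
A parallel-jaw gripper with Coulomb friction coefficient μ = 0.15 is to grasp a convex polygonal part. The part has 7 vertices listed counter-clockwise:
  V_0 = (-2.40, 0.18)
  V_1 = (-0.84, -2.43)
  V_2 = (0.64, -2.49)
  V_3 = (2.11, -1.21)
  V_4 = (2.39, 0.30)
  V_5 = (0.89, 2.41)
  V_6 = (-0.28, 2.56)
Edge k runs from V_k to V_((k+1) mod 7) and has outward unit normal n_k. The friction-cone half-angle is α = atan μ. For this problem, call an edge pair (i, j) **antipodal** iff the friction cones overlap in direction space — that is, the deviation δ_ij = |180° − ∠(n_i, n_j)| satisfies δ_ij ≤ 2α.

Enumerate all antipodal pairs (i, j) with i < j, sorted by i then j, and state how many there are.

count = 3; pairs: (0,4), (1,5), (2,6)

α = atan 0.15 = 8.53°;  2α = 17.06°
n_0 = (-0.8584, -0.5130)
n_1 = (-0.0405, -0.9992)
n_2 = (+0.6567, -0.7542)
n_3 = (+0.9832, -0.1823)
n_4 = (+0.8150, +0.5794)
n_5 = (+0.1272, +0.9919)
n_6 = (-0.7467, +0.6651)
  (0,1): δ = 123.19°  ·
  (0,2): δ = 79.82°  ·
  (0,3): δ = 41.37°  ·
  (0,4): δ = 4.54°  ✓
  (0,5): δ = 51.83°  ·
  (0,6): δ = 107.44°  ·
  (1,2): δ = 136.63°  ·
  (1,3): δ = 98.18°  ·
  (1,4): δ = 52.27°  ·
  (1,5): δ = 4.98°  ✓
  (1,6): δ = 50.63°  ·
  (2,3): δ = 141.55°  ·
  (2,4): δ = 95.64°  ·
  (2,5): δ = 48.35°  ·
  (2,6): δ = 7.26°  ✓
  (3,4): δ = 134.09°  ·
  (3,5): δ = 86.80°  ·
  (3,6): δ = 31.19°  ·
  (4,5): δ = 132.71°  ·
  (4,6): δ = 77.10°  ·
  (5,6): δ = 124.39°  ·
antipodal pairs: 3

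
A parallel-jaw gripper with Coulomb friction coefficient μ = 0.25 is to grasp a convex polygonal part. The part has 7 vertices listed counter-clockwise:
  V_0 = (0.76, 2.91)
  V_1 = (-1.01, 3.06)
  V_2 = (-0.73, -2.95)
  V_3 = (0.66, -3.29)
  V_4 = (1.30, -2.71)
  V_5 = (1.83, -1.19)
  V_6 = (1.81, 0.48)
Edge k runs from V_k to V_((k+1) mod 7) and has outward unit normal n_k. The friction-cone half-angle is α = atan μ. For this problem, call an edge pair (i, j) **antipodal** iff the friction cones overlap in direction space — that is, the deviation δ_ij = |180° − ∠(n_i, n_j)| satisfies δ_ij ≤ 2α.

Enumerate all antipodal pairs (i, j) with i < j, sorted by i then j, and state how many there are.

α = atan 0.25 = 14.04°;  2α = 28.07°
n_0 = (+0.0844, +0.9964)
n_1 = (-0.9989, -0.0465)
n_2 = (-0.2376, -0.9714)
n_3 = (+0.6715, -0.7410)
n_4 = (+0.9442, -0.3292)
n_5 = (+0.9999, +0.0120)
n_6 = (+0.9180, +0.3967)
  (0,1): δ = 82.49°  ·
  (0,2): δ = 8.90°  ✓
  (0,3): δ = 47.03°  ·
  (0,4): δ = 75.62°  ·
  (0,5): δ = 95.53°  ·
  (0,6): δ = 118.21°  ·
  (1,2): δ = 106.41°  ·
  (1,3): δ = 50.48°  ·
  (1,4): δ = 21.89°  ✓
  (1,5): δ = 1.98°  ✓
  (1,6): δ = 20.70°  ✓
  (2,3): δ = 124.07°  ·
  (2,4): δ = 95.48°  ·
  (2,5): δ = 75.57°  ·
  (2,6): δ = 52.89°  ·
  (3,4): δ = 151.41°  ·
  (3,5): δ = 131.50°  ·
  (3,6): δ = 108.82°  ·
  (4,5): δ = 160.09°  ·
  (4,6): δ = 137.41°  ·
  (5,6): δ = 157.32°  ·
antipodal pairs: 4

count = 4; pairs: (0,2), (1,4), (1,5), (1,6)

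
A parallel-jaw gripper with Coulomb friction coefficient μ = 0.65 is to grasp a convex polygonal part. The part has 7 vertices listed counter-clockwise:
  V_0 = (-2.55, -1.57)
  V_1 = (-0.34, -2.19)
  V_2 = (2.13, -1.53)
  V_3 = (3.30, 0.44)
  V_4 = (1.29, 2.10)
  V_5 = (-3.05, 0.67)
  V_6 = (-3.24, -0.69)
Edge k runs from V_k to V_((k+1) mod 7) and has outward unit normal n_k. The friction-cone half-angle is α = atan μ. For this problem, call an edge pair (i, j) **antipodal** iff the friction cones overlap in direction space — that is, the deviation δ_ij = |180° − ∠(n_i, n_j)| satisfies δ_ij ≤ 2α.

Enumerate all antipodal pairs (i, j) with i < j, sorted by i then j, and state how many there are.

α = atan 0.65 = 33.02°;  2α = 66.05°
n_0 = (-0.2701, -0.9628)
n_1 = (+0.2581, -0.9661)
n_2 = (+0.8598, -0.5106)
n_3 = (+0.6368, +0.7710)
n_4 = (-0.3129, +0.9498)
n_5 = (-0.9904, +0.1384)
n_6 = (-0.7869, -0.6170)
  (0,1): δ = 149.37°  ·
  (0,2): δ = 105.04°  ·
  (0,3): δ = 23.88°  ✓
  (0,4): δ = 33.91°  ✓
  (0,5): δ = 97.72°  ·
  (0,6): δ = 143.77°  ·
  (1,2): δ = 135.67°  ·
  (1,3): δ = 54.51°  ✓
  (1,4): δ = 3.28°  ✓
  (1,5): δ = 67.09°  ·
  (1,6): δ = 113.14°  ·
  (2,3): δ = 98.85°  ·
  (2,4): δ = 41.06°  ✓
  (2,5): δ = 22.75°  ✓
  (2,6): δ = 68.81°  ·
  (3,4): δ = 122.21°  ·
  (3,5): δ = 58.40°  ✓
  (3,6): δ = 12.35°  ✓
  (4,5): δ = 116.19°  ·
  (4,6): δ = 70.14°  ·
  (5,6): δ = 133.95°  ·
antipodal pairs: 8

count = 8; pairs: (0,3), (0,4), (1,3), (1,4), (2,4), (2,5), (3,5), (3,6)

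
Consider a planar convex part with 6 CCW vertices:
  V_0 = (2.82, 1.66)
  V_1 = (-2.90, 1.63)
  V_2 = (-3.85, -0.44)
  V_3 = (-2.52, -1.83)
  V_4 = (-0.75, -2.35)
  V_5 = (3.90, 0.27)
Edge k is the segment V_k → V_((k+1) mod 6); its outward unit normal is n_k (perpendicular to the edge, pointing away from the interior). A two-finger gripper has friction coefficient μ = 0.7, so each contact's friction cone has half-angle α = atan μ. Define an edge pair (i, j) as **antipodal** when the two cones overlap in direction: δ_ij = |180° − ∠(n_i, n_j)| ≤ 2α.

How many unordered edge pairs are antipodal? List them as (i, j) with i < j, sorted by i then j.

α = atan 0.7 = 34.99°;  2α = 69.98°
n_0 = (-0.0052, +1.0000)
n_1 = (-0.9089, +0.4171)
n_2 = (-0.7225, -0.6913)
n_3 = (-0.2819, -0.9595)
n_4 = (+0.4909, -0.8712)
n_5 = (+0.7897, +0.6135)
  (0,1): δ = 114.95°  ·
  (0,2): δ = 46.56°  ✓
  (0,3): δ = 16.67°  ✓
  (0,4): δ = 29.10°  ✓
  (0,5): δ = 127.55°  ·
  (1,2): δ = 111.61°  ·
  (1,3): δ = 81.72°  ·
  (1,4): δ = 35.95°  ✓
  (1,5): δ = 62.50°  ✓
  (2,3): δ = 150.11°  ·
  (2,4): δ = 104.34°  ·
  (2,5): δ = 5.89°  ✓
  (3,4): δ = 134.23°  ·
  (3,5): δ = 35.78°  ✓
  (4,5): δ = 81.55°  ·
antipodal pairs: 7

count = 7; pairs: (0,2), (0,3), (0,4), (1,4), (1,5), (2,5), (3,5)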